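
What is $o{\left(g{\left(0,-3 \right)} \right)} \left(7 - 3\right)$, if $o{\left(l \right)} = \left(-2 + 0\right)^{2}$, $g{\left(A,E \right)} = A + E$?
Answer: $16$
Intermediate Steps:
$o{\left(l \right)} = 4$ ($o{\left(l \right)} = \left(-2\right)^{2} = 4$)
$o{\left(g{\left(0,-3 \right)} \right)} \left(7 - 3\right) = 4 \left(7 - 3\right) = 4 \cdot 4 = 16$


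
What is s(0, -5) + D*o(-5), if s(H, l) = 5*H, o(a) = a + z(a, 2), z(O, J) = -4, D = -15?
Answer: 135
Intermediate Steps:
o(a) = -4 + a (o(a) = a - 4 = -4 + a)
s(0, -5) + D*o(-5) = 5*0 - 15*(-4 - 5) = 0 - 15*(-9) = 0 + 135 = 135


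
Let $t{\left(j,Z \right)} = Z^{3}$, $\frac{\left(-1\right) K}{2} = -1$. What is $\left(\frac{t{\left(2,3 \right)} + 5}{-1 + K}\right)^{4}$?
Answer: $1048576$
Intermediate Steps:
$K = 2$ ($K = \left(-2\right) \left(-1\right) = 2$)
$\left(\frac{t{\left(2,3 \right)} + 5}{-1 + K}\right)^{4} = \left(\frac{3^{3} + 5}{-1 + 2}\right)^{4} = \left(\frac{27 + 5}{1}\right)^{4} = \left(1 \cdot 32\right)^{4} = 32^{4} = 1048576$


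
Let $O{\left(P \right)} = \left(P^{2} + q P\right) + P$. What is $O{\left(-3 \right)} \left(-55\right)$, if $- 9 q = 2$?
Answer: $- \frac{1100}{3} \approx -366.67$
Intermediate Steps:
$q = - \frac{2}{9}$ ($q = \left(- \frac{1}{9}\right) 2 = - \frac{2}{9} \approx -0.22222$)
$O{\left(P \right)} = P^{2} + \frac{7 P}{9}$ ($O{\left(P \right)} = \left(P^{2} - \frac{2 P}{9}\right) + P = P^{2} + \frac{7 P}{9}$)
$O{\left(-3 \right)} \left(-55\right) = \frac{1}{9} \left(-3\right) \left(7 + 9 \left(-3\right)\right) \left(-55\right) = \frac{1}{9} \left(-3\right) \left(7 - 27\right) \left(-55\right) = \frac{1}{9} \left(-3\right) \left(-20\right) \left(-55\right) = \frac{20}{3} \left(-55\right) = - \frac{1100}{3}$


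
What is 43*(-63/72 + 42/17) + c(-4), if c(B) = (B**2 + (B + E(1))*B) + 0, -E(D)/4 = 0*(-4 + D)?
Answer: 13683/136 ≈ 100.61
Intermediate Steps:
E(D) = 0 (E(D) = -0*(-4 + D) = -4*0 = 0)
c(B) = 2*B**2 (c(B) = (B**2 + (B + 0)*B) + 0 = (B**2 + B*B) + 0 = (B**2 + B**2) + 0 = 2*B**2 + 0 = 2*B**2)
43*(-63/72 + 42/17) + c(-4) = 43*(-63/72 + 42/17) + 2*(-4)**2 = 43*(-63*1/72 + 42*(1/17)) + 2*16 = 43*(-7/8 + 42/17) + 32 = 43*(217/136) + 32 = 9331/136 + 32 = 13683/136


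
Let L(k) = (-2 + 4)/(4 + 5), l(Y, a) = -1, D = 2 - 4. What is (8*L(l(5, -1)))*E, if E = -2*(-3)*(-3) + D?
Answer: -320/9 ≈ -35.556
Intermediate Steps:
D = -2
L(k) = 2/9
E = -20 (E = -2*(-3)*(-3) - 2 = 6*(-3) - 2 = -18 - 2 = -20)
(8*L(l(5, -1)))*E = (8*(2/9))*(-20) = (16/9)*(-20) = -320/9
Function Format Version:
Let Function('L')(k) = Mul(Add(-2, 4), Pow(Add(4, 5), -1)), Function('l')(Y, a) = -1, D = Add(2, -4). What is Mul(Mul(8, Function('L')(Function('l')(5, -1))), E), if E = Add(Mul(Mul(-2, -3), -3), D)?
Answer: Rational(-320, 9) ≈ -35.556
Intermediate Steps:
D = -2
Function('L')(k) = Rational(2, 9) (Function('L')(k) = Mul(2, Pow(9, -1)) = Mul(2, Rational(1, 9)) = Rational(2, 9))
E = -20 (E = Add(Mul(Mul(-2, -3), -3), -2) = Add(Mul(6, -3), -2) = Add(-18, -2) = -20)
Mul(Mul(8, Function('L')(Function('l')(5, -1))), E) = Mul(Mul(8, Rational(2, 9)), -20) = Mul(Rational(16, 9), -20) = Rational(-320, 9)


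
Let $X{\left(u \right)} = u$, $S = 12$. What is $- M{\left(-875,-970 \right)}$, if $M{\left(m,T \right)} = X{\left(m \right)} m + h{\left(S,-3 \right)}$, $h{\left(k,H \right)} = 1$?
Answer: $-765626$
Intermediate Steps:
$M{\left(m,T \right)} = 1 + m^{2}$ ($M{\left(m,T \right)} = m m + 1 = m^{2} + 1 = 1 + m^{2}$)
$- M{\left(-875,-970 \right)} = - (1 + \left(-875\right)^{2}) = - (1 + 765625) = \left(-1\right) 765626 = -765626$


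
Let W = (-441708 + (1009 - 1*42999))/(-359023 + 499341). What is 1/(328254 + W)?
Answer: 70159/23029730537 ≈ 3.0465e-6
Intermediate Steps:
W = -241849/70159 (W = (-441708 + (1009 - 42999))/140318 = (-441708 - 41990)*(1/140318) = -483698*1/140318 = -241849/70159 ≈ -3.4472)
1/(328254 + W) = 1/(328254 - 241849/70159) = 1/(23029730537/70159) = 70159/23029730537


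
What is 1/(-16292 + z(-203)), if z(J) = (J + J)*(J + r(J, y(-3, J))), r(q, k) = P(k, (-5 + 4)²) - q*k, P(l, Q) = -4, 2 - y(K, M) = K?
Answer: -1/344340 ≈ -2.9041e-6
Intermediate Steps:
y(K, M) = 2 - K
r(q, k) = -4 - k*q (r(q, k) = -4 - q*k = -4 - k*q)
z(J) = 2*J*(-4 - 4*J) (z(J) = (J + J)*(J + (-4 - (2 - 1*(-3))*J)) = (2*J)*(J + (-4 - (2 + 3)*J)) = (2*J)*(J + (-4 - 1*5*J)) = (2*J)*(J + (-4 - 5*J)) = (2*J)*(-4 - 4*J) = 2*J*(-4 - 4*J))
1/(-16292 + z(-203)) = 1/(-16292 - 8*(-203)*(1 - 203)) = 1/(-16292 - 8*(-203)*(-202)) = 1/(-16292 - 328048) = 1/(-344340) = -1/344340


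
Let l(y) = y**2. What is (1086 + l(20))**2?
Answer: 2208196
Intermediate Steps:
(1086 + l(20))**2 = (1086 + 20**2)**2 = (1086 + 400)**2 = 1486**2 = 2208196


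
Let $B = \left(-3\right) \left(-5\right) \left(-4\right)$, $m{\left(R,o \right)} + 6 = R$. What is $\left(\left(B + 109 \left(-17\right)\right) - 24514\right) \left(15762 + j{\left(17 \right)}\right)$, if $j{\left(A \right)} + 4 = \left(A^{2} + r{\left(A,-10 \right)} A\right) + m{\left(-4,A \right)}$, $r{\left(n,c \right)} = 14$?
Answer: $-430099425$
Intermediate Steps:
$m{\left(R,o \right)} = -6 + R$
$B = -60$ ($B = 15 \left(-4\right) = -60$)
$j{\left(A \right)} = -14 + A^{2} + 14 A$ ($j{\left(A \right)} = -4 - \left(10 - A^{2} - 14 A\right) = -4 + \left(-10 + A^{2} + 14 A\right) = -14 + A^{2} + 14 A$)
$\left(\left(B + 109 \left(-17\right)\right) - 24514\right) \left(15762 + j{\left(17 \right)}\right) = \left(\left(-60 + 109 \left(-17\right)\right) - 24514\right) \left(15762 + \left(-14 + 17^{2} + 14 \cdot 17\right)\right) = \left(\left(-60 - 1853\right) - 24514\right) \left(15762 + \left(-14 + 289 + 238\right)\right) = \left(-1913 - 24514\right) \left(15762 + 513\right) = \left(-26427\right) 16275 = -430099425$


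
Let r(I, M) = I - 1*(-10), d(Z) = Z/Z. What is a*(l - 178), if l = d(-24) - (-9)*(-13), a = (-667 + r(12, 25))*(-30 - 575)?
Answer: -114726150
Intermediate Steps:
d(Z) = 1
r(I, M) = 10 + I (r(I, M) = I + 10 = 10 + I)
a = 390225 (a = (-667 + (10 + 12))*(-30 - 575) = (-667 + 22)*(-605) = -645*(-605) = 390225)
l = -116 (l = 1 - (-9)*(-13) = 1 - 1*117 = 1 - 117 = -116)
a*(l - 178) = 390225*(-116 - 178) = 390225*(-294) = -114726150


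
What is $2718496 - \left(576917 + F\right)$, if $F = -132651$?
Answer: $2274230$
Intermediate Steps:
$2718496 - \left(576917 + F\right) = 2718496 - \left(576917 - 132651\right) = 2718496 - 444266 = 2274230$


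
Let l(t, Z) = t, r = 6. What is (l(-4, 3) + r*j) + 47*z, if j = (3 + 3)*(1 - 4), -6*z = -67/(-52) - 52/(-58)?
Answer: -1168241/9048 ≈ -129.12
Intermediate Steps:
z = -3295/9048 (z = -(-67/(-52) - 52/(-58))/6 = -(-67*(-1/52) - 52*(-1/58))/6 = -(67/52 + 26/29)/6 = -1/6*3295/1508 = -3295/9048 ≈ -0.36417)
j = -18 (j = 6*(-3) = -18)
(l(-4, 3) + r*j) + 47*z = (-4 + 6*(-18)) + 47*(-3295/9048) = (-4 - 108) - 154865/9048 = -112 - 154865/9048 = -1168241/9048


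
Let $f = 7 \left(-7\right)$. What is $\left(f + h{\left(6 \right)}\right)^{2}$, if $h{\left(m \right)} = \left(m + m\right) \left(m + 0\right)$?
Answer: $529$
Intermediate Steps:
$f = -49$
$h{\left(m \right)} = 2 m^{2}$ ($h{\left(m \right)} = 2 m m = 2 m^{2}$)
$\left(f + h{\left(6 \right)}\right)^{2} = \left(-49 + 2 \cdot 6^{2}\right)^{2} = \left(-49 + 2 \cdot 36\right)^{2} = \left(-49 + 72\right)^{2} = 23^{2} = 529$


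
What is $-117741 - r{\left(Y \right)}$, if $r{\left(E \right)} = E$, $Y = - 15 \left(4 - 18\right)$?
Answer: $-117951$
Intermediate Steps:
$Y = 210$ ($Y = \left(-15\right) \left(-14\right) = 210$)
$-117741 - r{\left(Y \right)} = -117741 - 210 = -117951$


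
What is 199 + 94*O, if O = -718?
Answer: -67293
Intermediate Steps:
199 + 94*O = 199 + 94*(-718) = 199 - 67492 = -67293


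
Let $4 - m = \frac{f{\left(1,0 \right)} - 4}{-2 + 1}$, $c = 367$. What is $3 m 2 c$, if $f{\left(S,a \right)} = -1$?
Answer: $-2202$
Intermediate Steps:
$m = -1$ ($m = 4 - \frac{-1 - 4}{-2 + 1} = 4 - - \frac{5}{-1} = 4 - \left(-5\right) \left(-1\right) = 4 - 5 = -1$)
$3 m 2 c = 3 \left(-1\right) 2 \cdot 367 = \left(-3\right) 2 \cdot 367 = \left(-6\right) 367 = -2202$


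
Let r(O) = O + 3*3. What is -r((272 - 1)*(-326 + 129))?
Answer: 53378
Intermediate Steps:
r(O) = 9 + O (r(O) = O + 9 = 9 + O)
-r((272 - 1)*(-326 + 129)) = -(9 + (272 - 1)*(-326 + 129)) = -(9 + 271*(-197)) = -(9 - 53387) = -1*(-53378) = 53378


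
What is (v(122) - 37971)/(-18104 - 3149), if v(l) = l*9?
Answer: 36873/21253 ≈ 1.7350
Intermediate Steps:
v(l) = 9*l
(v(122) - 37971)/(-18104 - 3149) = (9*122 - 37971)/(-18104 - 3149) = (1098 - 37971)/(-21253) = -36873*(-1/21253) = 36873/21253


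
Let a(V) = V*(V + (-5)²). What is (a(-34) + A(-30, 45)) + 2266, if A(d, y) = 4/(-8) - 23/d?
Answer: 38584/15 ≈ 2572.3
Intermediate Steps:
a(V) = V*(25 + V) (a(V) = V*(V + 25) = V*(25 + V))
A(d, y) = -½ - 23/d (A(d, y) = 4*(-⅛) - 23/d = -½ - 23/d)
(a(-34) + A(-30, 45)) + 2266 = (-34*(25 - 34) + (½)*(-46 - 1*(-30))/(-30)) + 2266 = (-34*(-9) + (½)*(-1/30)*(-46 + 30)) + 2266 = (306 + (½)*(-1/30)*(-16)) + 2266 = (306 + 4/15) + 2266 = 4594/15 + 2266 = 38584/15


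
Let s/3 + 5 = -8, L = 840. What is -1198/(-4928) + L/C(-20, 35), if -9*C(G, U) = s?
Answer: 6217067/32032 ≈ 194.09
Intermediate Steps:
s = -39 (s = -15 + 3*(-8) = -15 - 24 = -39)
C(G, U) = 13/3 (C(G, U) = -⅑*(-39) = 13/3)
-1198/(-4928) + L/C(-20, 35) = -1198/(-4928) + 840/(13/3) = -1198*(-1/4928) + 840*(3/13) = 599/2464 + 2520/13 = 6217067/32032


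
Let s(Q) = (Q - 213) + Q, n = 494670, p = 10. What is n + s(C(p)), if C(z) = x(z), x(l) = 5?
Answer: 494467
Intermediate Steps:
C(z) = 5
s(Q) = -213 + 2*Q (s(Q) = (-213 + Q) + Q = -213 + 2*Q)
n + s(C(p)) = 494670 + (-213 + 2*5) = 494670 + (-213 + 10) = 494670 - 203 = 494467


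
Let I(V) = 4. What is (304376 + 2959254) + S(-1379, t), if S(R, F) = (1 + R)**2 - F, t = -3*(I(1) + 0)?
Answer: 5162526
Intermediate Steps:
t = -12 (t = -3*(4 + 0) = -3*4 = -12)
(304376 + 2959254) + S(-1379, t) = (304376 + 2959254) + ((1 - 1379)**2 - 1*(-12)) = 3263630 + ((-1378)**2 + 12) = 3263630 + (1898884 + 12) = 3263630 + 1898896 = 5162526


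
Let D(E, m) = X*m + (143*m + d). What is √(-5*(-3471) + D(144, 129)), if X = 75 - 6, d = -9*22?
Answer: 3*√4945 ≈ 210.96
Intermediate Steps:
d = -198
X = 69
D(E, m) = -198 + 212*m (D(E, m) = 69*m + (143*m - 198) = 69*m + (-198 + 143*m) = -198 + 212*m)
√(-5*(-3471) + D(144, 129)) = √(-5*(-3471) + (-198 + 212*129)) = √(17355 + (-198 + 27348)) = √(17355 + 27150) = √44505 = 3*√4945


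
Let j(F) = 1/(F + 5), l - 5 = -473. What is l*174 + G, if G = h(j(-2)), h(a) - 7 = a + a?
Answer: -244273/3 ≈ -81424.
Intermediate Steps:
l = -468 (l = 5 - 473 = -468)
j(F) = 1/(5 + F)
h(a) = 7 + 2*a (h(a) = 7 + (a + a) = 7 + 2*a)
G = 23/3 (G = 7 + 2/(5 - 2) = 7 + 2/3 = 23/3 ≈ 7.6667)
l*174 + G = -468*174 + 23/3 = -81432 + 23/3 = -244273/3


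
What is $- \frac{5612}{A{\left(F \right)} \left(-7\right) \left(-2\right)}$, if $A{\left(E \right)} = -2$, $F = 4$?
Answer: $\frac{1403}{7} \approx 200.43$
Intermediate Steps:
$- \frac{5612}{A{\left(F \right)} \left(-7\right) \left(-2\right)} = - \frac{5612}{\left(-2\right) \left(-7\right) \left(-2\right)} = - \frac{5612}{14 \left(-2\right)} = - \frac{5612}{-28} = \left(-5612\right) \left(- \frac{1}{28}\right) = \frac{1403}{7}$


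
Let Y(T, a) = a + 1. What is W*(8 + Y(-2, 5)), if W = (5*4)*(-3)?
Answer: -840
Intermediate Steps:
Y(T, a) = 1 + a
W = -60 (W = 20*(-3) = -60)
W*(8 + Y(-2, 5)) = -60*(8 + (1 + 5)) = -60*(8 + 6) = -60*14 = -840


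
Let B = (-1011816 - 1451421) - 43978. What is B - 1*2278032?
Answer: -4785247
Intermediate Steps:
B = -2507215 (B = -2463237 - 43978 = -2507215)
B - 1*2278032 = -2507215 - 1*2278032 = -2507215 - 2278032 = -4785247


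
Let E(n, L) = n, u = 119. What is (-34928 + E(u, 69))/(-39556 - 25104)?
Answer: 34809/64660 ≈ 0.53834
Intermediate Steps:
(-34928 + E(u, 69))/(-39556 - 25104) = (-34928 + 119)/(-39556 - 25104) = -34809/(-64660) = -34809*(-1/64660) = 34809/64660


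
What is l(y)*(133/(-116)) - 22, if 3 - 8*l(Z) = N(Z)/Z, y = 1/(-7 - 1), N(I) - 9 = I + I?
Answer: -30125/928 ≈ -32.462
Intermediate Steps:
N(I) = 9 + 2*I (N(I) = 9 + (I + I) = 9 + 2*I)
y = -1/8 (y = 1/(-8) = -1/8 ≈ -0.12500)
l(Z) = 3/8 - (9 + 2*Z)/(8*Z)
l(y)*(133/(-116)) - 22 = ((-9 - 1/8)/(8*(-1/8)))*(133/(-116)) - 22 = ((1/8)*(-8)*(-73/8))*(133*(-1/116)) - 22 = (73/8)*(-133/116) - 22 = -9709/928 - 22 = -30125/928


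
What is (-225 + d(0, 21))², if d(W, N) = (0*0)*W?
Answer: 50625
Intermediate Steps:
d(W, N) = 0 (d(W, N) = 0*W = 0)
(-225 + d(0, 21))² = (-225 + 0)² = (-225)² = 50625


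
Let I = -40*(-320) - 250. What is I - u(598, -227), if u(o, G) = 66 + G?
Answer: 12711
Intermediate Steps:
I = 12550 (I = 12800 - 250 = 12550)
I - u(598, -227) = 12550 - (66 - 227) = 12550 - 1*(-161) = 12550 + 161 = 12711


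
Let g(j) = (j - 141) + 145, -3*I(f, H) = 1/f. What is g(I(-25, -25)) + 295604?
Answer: 22170601/75 ≈ 2.9561e+5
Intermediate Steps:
I(f, H) = -1/(3*f)
g(j) = 4 + j (g(j) = (-141 + j) + 145 = 4 + j)
g(I(-25, -25)) + 295604 = (4 - ⅓/(-25)) + 295604 = (4 - ⅓*(-1/25)) + 295604 = (4 + 1/75) + 295604 = 301/75 + 295604 = 22170601/75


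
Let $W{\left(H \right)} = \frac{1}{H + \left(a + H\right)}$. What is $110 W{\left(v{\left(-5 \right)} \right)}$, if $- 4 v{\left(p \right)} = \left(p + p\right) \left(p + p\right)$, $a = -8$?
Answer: $- \frac{55}{29} \approx -1.8966$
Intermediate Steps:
$v{\left(p \right)} = - p^{2}$ ($v{\left(p \right)} = - \frac{\left(p + p\right) \left(p + p\right)}{4} = - \frac{2 p 2 p}{4} = - \frac{4 p^{2}}{4} = - p^{2}$)
$W{\left(H \right)} = \frac{1}{-8 + 2 H}$ ($W{\left(H \right)} = \frac{1}{H + \left(-8 + H\right)} = \frac{1}{-8 + 2 H}$)
$110 W{\left(v{\left(-5 \right)} \right)} = 110 \frac{1}{2 \left(-4 - \left(-5\right)^{2}\right)} = 110 \frac{1}{2 \left(-4 - 25\right)} = 110 \frac{1}{2 \left(-29\right)} = 110 \cdot \frac{1}{2} \left(- \frac{1}{29}\right) = 110 \left(- \frac{1}{58}\right) = - \frac{55}{29}$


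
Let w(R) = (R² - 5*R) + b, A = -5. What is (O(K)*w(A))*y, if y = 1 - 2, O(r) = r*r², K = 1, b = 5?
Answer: -55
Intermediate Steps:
O(r) = r³
y = -1
w(R) = 5 + R² - 5*R (w(R) = (R² - 5*R) + 5 = 5 + R² - 5*R)
(O(K)*w(A))*y = (1³*(5 + (-5)² - 5*(-5)))*(-1) = (1*(5 + 25 + 25))*(-1) = (1*55)*(-1) = 55*(-1) = -55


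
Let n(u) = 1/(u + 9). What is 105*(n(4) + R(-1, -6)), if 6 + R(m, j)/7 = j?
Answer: -114555/13 ≈ -8811.9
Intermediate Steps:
R(m, j) = -42 + 7*j
n(u) = 1/(9 + u)
105*(n(4) + R(-1, -6)) = 105*(1/(9 + 4) + (-42 + 7*(-6))) = 105*(1/13 + (-42 - 42)) = 105*(1/13 - 84) = 105*(-1091/13) = -114555/13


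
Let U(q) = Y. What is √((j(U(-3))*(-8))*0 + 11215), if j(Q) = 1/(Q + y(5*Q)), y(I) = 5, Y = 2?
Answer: √11215 ≈ 105.90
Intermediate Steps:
U(q) = 2
j(Q) = 1/(5 + Q) (j(Q) = 1/(Q + 5) = 1/(5 + Q))
√((j(U(-3))*(-8))*0 + 11215) = √((-8/(5 + 2))*0 + 11215) = √((-8/7)*0 + 11215) = √(((⅐)*(-8))*0 + 11215) = √(-8/7*0 + 11215) = √(0 + 11215) = √11215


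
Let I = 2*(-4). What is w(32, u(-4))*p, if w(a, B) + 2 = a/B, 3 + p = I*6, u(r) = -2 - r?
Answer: -714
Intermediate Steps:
I = -8
p = -51 (p = -3 - 8*6 = -3 - 48 = -51)
w(a, B) = -2 + a/B
w(32, u(-4))*p = (-2 + 32/(-2 - 1*(-4)))*(-51) = (-2 + 32/(-2 + 4))*(-51) = (-2 + 32/2)*(-51) = (-2 + 32*(½))*(-51) = (-2 + 16)*(-51) = 14*(-51) = -714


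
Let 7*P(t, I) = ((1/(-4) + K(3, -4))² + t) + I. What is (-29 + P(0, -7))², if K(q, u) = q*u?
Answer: 18769/256 ≈ 73.316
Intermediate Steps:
P(t, I) = 343/16 + I/7 + t/7 (P(t, I) = (((1/(-4) + 3*(-4))² + t) + I)/7 = (((-¼ - 12)² + t) + I)/7 = (((-49/4)² + t) + I)/7 = ((2401/16 + t) + I)/7 = (2401/16 + I + t)/7 = 343/16 + I/7 + t/7)
(-29 + P(0, -7))² = (-29 + (343/16 + (⅐)*(-7) + (⅐)*0))² = (-29 + (343/16 - 1 + 0))² = (-29 + 327/16)² = (-137/16)² = 18769/256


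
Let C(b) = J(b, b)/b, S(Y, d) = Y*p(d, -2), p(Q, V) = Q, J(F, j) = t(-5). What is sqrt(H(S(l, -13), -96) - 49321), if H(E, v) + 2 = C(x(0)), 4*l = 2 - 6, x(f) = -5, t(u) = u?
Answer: I*sqrt(49322) ≈ 222.09*I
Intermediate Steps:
J(F, j) = -5
l = -1 (l = (2 - 6)/4 = (1/4)*(-4) = -1)
S(Y, d) = Y*d
C(b) = -5/b
H(E, v) = -1 (H(E, v) = -2 - 5/(-5) = -2 - 5*(-1/5) = -2 + 1 = -1)
sqrt(H(S(l, -13), -96) - 49321) = sqrt(-1 - 49321) = sqrt(-49322) = I*sqrt(49322)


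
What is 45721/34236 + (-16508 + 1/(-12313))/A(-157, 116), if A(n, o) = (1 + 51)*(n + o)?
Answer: 509946791126/56171253411 ≈ 9.0784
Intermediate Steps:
A(n, o) = 52*n + 52*o (A(n, o) = 52*(n + o) = 52*n + 52*o)
45721/34236 + (-16508 + 1/(-12313))/A(-157, 116) = 45721/34236 + (-16508 + 1/(-12313))/(52*(-157) + 52*116) = 45721*(1/34236) + (-16508 - 1/12313)/(-8164 + 6032) = 45721/34236 - 203263005/12313/(-2132) = 45721/34236 - 203263005/12313*(-1/2132) = 45721/34236 + 203263005/26251316 = 509946791126/56171253411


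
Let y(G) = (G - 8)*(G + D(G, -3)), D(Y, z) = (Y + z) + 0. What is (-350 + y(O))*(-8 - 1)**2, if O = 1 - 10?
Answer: 567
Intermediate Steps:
D(Y, z) = Y + z
O = -9
y(G) = (-8 + G)*(-3 + 2*G) (y(G) = (G - 8)*(G + (G - 3)) = (-8 + G)*(G + (-3 + G)) = (-8 + G)*(-3 + 2*G))
(-350 + y(O))*(-8 - 1)**2 = (-350 + (24 - 19*(-9) + 2*(-9)**2))*(-8 - 1)**2 = (-350 + (24 + 171 + 2*81))*(-9)**2 = (-350 + (24 + 171 + 162))*81 = (-350 + 357)*81 = 7*81 = 567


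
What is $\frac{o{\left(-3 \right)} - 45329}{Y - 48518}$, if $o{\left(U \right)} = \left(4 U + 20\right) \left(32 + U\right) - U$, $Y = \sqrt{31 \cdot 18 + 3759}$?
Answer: $\frac{2187870692}{2353992007} + \frac{45094 \sqrt{4317}}{2353992007} \approx 0.93069$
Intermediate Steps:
$Y = \sqrt{4317}$ ($Y = \sqrt{558 + 3759} = \sqrt{4317} \approx 65.704$)
$o{\left(U \right)} = - U + \left(20 + 4 U\right) \left(32 + U\right)$ ($o{\left(U \right)} = \left(20 + 4 U\right) \left(32 + U\right) - U = - U + \left(20 + 4 U\right) \left(32 + U\right)$)
$\frac{o{\left(-3 \right)} - 45329}{Y - 48518} = \frac{\left(640 + 4 \left(-3\right)^{2} + 147 \left(-3\right)\right) - 45329}{\sqrt{4317} - 48518} = \frac{\left(640 + 4 \cdot 9 - 441\right) - 45329}{-48518 + \sqrt{4317}} = \frac{\left(640 + 36 - 441\right) - 45329}{-48518 + \sqrt{4317}} = \frac{235 - 45329}{-48518 + \sqrt{4317}} = - \frac{45094}{-48518 + \sqrt{4317}}$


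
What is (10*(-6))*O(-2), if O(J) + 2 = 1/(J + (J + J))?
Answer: 130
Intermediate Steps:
O(J) = -2 + 1/(3*J) (O(J) = -2 + 1/(J + (J + J)) = -2 + 1/(J + 2*J) = -2 + 1/(3*J))
(10*(-6))*O(-2) = (10*(-6))*(-2 + (⅓)/(-2)) = -60*(-2 + (⅓)*(-½)) = -60*(-2 - ⅙) = -60*(-13/6) = 130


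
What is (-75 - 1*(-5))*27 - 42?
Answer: -1932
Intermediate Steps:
(-75 - 1*(-5))*27 - 42 = (-75 + 5)*27 - 42 = -70*27 - 42 = -1890 - 42 = -1932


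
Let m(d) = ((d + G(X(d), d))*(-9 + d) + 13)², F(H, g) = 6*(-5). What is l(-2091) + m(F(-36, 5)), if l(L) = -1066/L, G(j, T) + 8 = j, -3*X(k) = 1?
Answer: 115977290/51 ≈ 2.2741e+6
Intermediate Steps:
X(k) = -⅓ (X(k) = -⅓*1 = -⅓)
F(H, g) = -30
G(j, T) = -8 + j
m(d) = (13 + (-9 + d)*(-25/3 + d))² (m(d) = ((d + (-8 - ⅓))*(-9 + d) + 13)² = ((d - 25/3)*(-9 + d) + 13)² = ((-25/3 + d)*(-9 + d) + 13)² = ((-9 + d)*(-25/3 + d) + 13)² = (13 + (-9 + d)*(-25/3 + d))²)
l(-2091) + m(F(-36, 5)) = -1066/(-2091) + (264 - 52*(-30) + 3*(-30)²)²/9 = -1066*(-1/2091) + (264 + 1560 + 3*900)²/9 = 26/51 + (264 + 1560 + 2700)²/9 = 26/51 + (⅑)*4524² = 26/51 + (⅑)*20466576 = 26/51 + 2274064 = 115977290/51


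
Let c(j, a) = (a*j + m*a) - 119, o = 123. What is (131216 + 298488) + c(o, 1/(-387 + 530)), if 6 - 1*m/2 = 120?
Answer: 61430550/143 ≈ 4.2958e+5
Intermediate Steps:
m = -228 (m = 12 - 2*120 = 12 - 240 = -228)
c(j, a) = -119 - 228*a + a*j (c(j, a) = (a*j - 228*a) - 119 = (-228*a + a*j) - 119 = -119 - 228*a + a*j)
(131216 + 298488) + c(o, 1/(-387 + 530)) = (131216 + 298488) + (-119 - 228/(-387 + 530) + 123/(-387 + 530)) = 429704 + (-119 - 228/143 + 123/143) = 429704 - 17122/143 = 61430550/143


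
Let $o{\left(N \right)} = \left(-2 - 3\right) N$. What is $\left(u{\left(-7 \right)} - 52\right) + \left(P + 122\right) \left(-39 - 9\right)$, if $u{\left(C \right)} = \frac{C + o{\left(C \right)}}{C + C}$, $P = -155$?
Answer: $1530$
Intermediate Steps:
$o{\left(N \right)} = - 5 N$
$u{\left(C \right)} = -2$ ($u{\left(C \right)} = \frac{C - 5 C}{C + C} = \frac{\left(-4\right) C}{2 C} = - 4 C \frac{1}{2 C} = -2$)
$\left(u{\left(-7 \right)} - 52\right) + \left(P + 122\right) \left(-39 - 9\right) = \left(-2 - 52\right) + \left(-155 + 122\right) \left(-39 - 9\right) = -54 - -1584 = -54 + 1584 = 1530$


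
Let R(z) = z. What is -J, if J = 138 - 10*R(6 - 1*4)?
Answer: -118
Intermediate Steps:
J = 118 (J = 138 - 10*(6 - 1*4) = 138 - 10*(6 - 4) = 138 - 10*2 = 138 - 20 = 118)
-J = -1*118 = -118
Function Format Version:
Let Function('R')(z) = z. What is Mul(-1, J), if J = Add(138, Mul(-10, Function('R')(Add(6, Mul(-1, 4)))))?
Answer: -118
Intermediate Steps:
J = 118 (J = Add(138, Mul(-10, Add(6, Mul(-1, 4)))) = Add(138, Mul(-10, Add(6, -4))) = Add(138, Mul(-10, 2)) = Add(138, -20) = 118)
Mul(-1, J) = Mul(-1, 118) = -118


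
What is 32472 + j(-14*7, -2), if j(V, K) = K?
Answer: 32470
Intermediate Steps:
32472 + j(-14*7, -2) = 32472 - 2 = 32470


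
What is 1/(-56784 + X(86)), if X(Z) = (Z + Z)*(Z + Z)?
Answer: -1/27200 ≈ -3.6765e-5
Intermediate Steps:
X(Z) = 4*Z**2 (X(Z) = (2*Z)*(2*Z) = 4*Z**2)
1/(-56784 + X(86)) = 1/(-56784 + 4*86**2) = 1/(-56784 + 4*7396) = 1/(-56784 + 29584) = 1/(-27200) = -1/27200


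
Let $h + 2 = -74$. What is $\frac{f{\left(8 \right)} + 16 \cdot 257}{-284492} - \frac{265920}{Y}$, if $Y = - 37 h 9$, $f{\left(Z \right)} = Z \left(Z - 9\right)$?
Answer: $- \frac{1578249514}{149998407} \approx -10.522$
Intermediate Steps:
$h = -76$ ($h = -2 - 74 = -76$)
$f{\left(Z \right)} = Z \left(-9 + Z\right)$
$Y = 25308$ ($Y = \left(-37\right) \left(-76\right) 9 = 2812 \cdot 9 = 25308$)
$\frac{f{\left(8 \right)} + 16 \cdot 257}{-284492} - \frac{265920}{Y} = \frac{8 \left(-9 + 8\right) + 16 \cdot 257}{-284492} - \frac{265920}{25308} = \left(8 \left(-1\right) + 4112\right) \left(- \frac{1}{284492}\right) - \frac{22160}{2109} = \left(-8 + 4112\right) \left(- \frac{1}{284492}\right) - \frac{22160}{2109} = 4104 \left(- \frac{1}{284492}\right) - \frac{22160}{2109} = - \frac{1026}{71123} - \frac{22160}{2109} = - \frac{1578249514}{149998407}$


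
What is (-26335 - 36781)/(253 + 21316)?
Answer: -63116/21569 ≈ -2.9262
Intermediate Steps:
(-26335 - 36781)/(253 + 21316) = -63116/21569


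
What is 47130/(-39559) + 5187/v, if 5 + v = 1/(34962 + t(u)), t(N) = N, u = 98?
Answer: -2400770682950/2311551047 ≈ -1038.6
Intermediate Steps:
v = -175299/35060 (v = -5 + 1/(34962 + 98) = -5 + 1/35060 = -175299/35060 ≈ -5.0000)
47130/(-39559) + 5187/v = 47130/(-39559) + 5187/(-175299/35060) = 47130*(-1/39559) + 5187*(-35060/175299) = -47130/39559 - 60618740/58433 = -2400770682950/2311551047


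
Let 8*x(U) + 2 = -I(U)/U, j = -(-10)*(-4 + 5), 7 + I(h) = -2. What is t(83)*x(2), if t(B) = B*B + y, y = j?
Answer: 34495/16 ≈ 2155.9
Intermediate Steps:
I(h) = -9 (I(h) = -7 - 2 = -9)
j = 10 (j = -(-10) = -5*(-2) = 10)
y = 10
t(B) = 10 + B² (t(B) = B*B + 10 = B² + 10 = 10 + B²)
x(U) = -¼ + 9/(8*U) (x(U) = -¼ + (-(-9)/U)/8 = -¼ + (9/U)/8 = -¼ + 9/(8*U))
t(83)*x(2) = (10 + 83²)*((⅛)*(9 - 2*2)/2) = (10 + 6889)*((⅛)*(½)*(9 - 4)) = 6899*((⅛)*(½)*5) = 6899*(5/16) = 34495/16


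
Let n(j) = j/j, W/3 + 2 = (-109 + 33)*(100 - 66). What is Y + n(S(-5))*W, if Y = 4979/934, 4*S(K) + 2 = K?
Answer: -7240993/934 ≈ -7752.7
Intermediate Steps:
S(K) = -1/2 + K/4
W = -7758 (W = -6 + 3*((-109 + 33)*(100 - 66)) = -6 + 3*(-76*34) = -6 + 3*(-2584) = -6 - 7752 = -7758)
n(j) = 1
Y = 4979/934 (Y = 4979*(1/934) = 4979/934 ≈ 5.3308)
Y + n(S(-5))*W = 4979/934 + 1*(-7758) = 4979/934 - 7758 = -7240993/934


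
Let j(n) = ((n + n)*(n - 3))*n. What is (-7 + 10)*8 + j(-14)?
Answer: -6640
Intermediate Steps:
j(n) = 2*n²*(-3 + n) (j(n) = ((2*n)*(-3 + n))*n = (2*n*(-3 + n))*n = 2*n²*(-3 + n))
(-7 + 10)*8 + j(-14) = (-7 + 10)*8 + 2*(-14)²*(-3 - 14) = 3*8 + 2*196*(-17) = 24 - 6664 = -6640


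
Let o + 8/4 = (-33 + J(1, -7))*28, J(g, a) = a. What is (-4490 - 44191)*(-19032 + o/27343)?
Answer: 25333256403738/27343 ≈ 9.2650e+8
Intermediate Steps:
o = -1122 (o = -2 + (-33 - 7)*28 = -2 - 40*28 = -2 - 1120 = -1122)
(-4490 - 44191)*(-19032 + o/27343) = (-4490 - 44191)*(-19032 - 1122/27343) = -48681*(-19032 - 1122*1/27343) = -48681*(-19032 - 1122/27343) = -48681*(-520393098/27343) = 25333256403738/27343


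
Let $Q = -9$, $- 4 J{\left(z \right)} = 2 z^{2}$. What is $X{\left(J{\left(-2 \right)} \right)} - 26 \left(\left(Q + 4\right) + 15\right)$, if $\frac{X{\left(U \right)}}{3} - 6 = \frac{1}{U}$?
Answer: $- \frac{487}{2} \approx -243.5$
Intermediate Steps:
$J{\left(z \right)} = - \frac{z^{2}}{2}$ ($J{\left(z \right)} = - \frac{2 z^{2}}{4} = - \frac{z^{2}}{2}$)
$X{\left(U \right)} = 18 + \frac{3}{U}$
$X{\left(J{\left(-2 \right)} \right)} - 26 \left(\left(Q + 4\right) + 15\right) = \left(18 + \frac{3}{\left(- \frac{1}{2}\right) \left(-2\right)^{2}}\right) - 26 \left(\left(-9 + 4\right) + 15\right) = \left(18 + \frac{3}{\left(- \frac{1}{2}\right) 4}\right) - 26 \left(-5 + 15\right) = \left(18 + \frac{3}{-2}\right) - 260 = \left(18 + 3 \left(- \frac{1}{2}\right)\right) - 260 = \left(18 - \frac{3}{2}\right) - 260 = \frac{33}{2} - 260 = - \frac{487}{2}$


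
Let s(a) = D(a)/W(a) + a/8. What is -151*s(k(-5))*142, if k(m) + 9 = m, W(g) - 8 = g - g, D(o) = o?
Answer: 75047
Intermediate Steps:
W(g) = 8 (W(g) = 8 + (g - g) = 8 + 0 = 8)
k(m) = -9 + m
s(a) = a/4 (s(a) = a/8 + a/8 = a/4)
-151*s(k(-5))*142 = -151*(-9 - 5)/4*142 = -151*(-14)/4*142 = -151*(-7/2)*142 = (1057/2)*142 = 75047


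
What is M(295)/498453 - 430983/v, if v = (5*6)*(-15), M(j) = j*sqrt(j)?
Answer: 47887/50 + 295*sqrt(295)/498453 ≈ 957.75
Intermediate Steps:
M(j) = j**(3/2)
v = -450 (v = 30*(-15) = -450)
M(295)/498453 - 430983/v = 295**(3/2)/498453 - 430983/(-450) = (295*sqrt(295))*(1/498453) - 430983*(-1/450) = 295*sqrt(295)/498453 + 47887/50 = 47887/50 + 295*sqrt(295)/498453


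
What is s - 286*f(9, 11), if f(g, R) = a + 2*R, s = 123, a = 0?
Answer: -6169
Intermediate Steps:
f(g, R) = 2*R (f(g, R) = 0 + 2*R = 2*R)
s - 286*f(9, 11) = 123 - 572*11 = 123 - 286*22 = 123 - 6292 = -6169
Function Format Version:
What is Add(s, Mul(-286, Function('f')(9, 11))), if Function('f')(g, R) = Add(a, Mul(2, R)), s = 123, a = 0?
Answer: -6169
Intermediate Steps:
Function('f')(g, R) = Mul(2, R) (Function('f')(g, R) = Add(0, Mul(2, R)) = Mul(2, R))
Add(s, Mul(-286, Function('f')(9, 11))) = Add(123, Mul(-286, Mul(2, 11))) = Add(123, Mul(-286, 22)) = Add(123, -6292) = -6169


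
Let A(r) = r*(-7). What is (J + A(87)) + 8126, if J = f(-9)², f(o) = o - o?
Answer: 7517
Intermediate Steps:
f(o) = 0
A(r) = -7*r
J = 0 (J = 0² = 0)
(J + A(87)) + 8126 = (0 - 7*87) + 8126 = (0 - 609) + 8126 = -609 + 8126 = 7517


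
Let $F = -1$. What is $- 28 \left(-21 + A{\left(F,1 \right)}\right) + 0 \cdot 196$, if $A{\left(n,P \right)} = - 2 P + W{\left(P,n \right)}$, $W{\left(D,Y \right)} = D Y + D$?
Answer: $644$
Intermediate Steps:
$W{\left(D,Y \right)} = D + D Y$
$A{\left(n,P \right)} = - 2 P + P \left(1 + n\right)$
$- 28 \left(-21 + A{\left(F,1 \right)}\right) + 0 \cdot 196 = - 28 \left(-21 + 1 \left(-1 - 1\right)\right) + 0 \cdot 196 = - 28 \left(-21 + 1 \left(-2\right)\right) + 0 = - 28 \left(-21 - 2\right) + 0 = \left(-28\right) \left(-23\right) + 0 = 644 + 0 = 644$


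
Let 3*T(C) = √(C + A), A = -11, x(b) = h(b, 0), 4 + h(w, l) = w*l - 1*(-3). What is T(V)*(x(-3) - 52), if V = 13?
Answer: -53*√2/3 ≈ -24.984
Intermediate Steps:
h(w, l) = -1 + l*w (h(w, l) = -4 + (w*l - 1*(-3)) = -4 + (l*w + 3) = -4 + (3 + l*w) = -1 + l*w)
x(b) = -1 (x(b) = -1 + 0*b = -1 + 0 = -1)
T(C) = √(-11 + C)/3 (T(C) = √(C - 11)/3 = √(-11 + C)/3)
T(V)*(x(-3) - 52) = (√(-11 + 13)/3)*(-1 - 52) = (√2/3)*(-53) = -53*√2/3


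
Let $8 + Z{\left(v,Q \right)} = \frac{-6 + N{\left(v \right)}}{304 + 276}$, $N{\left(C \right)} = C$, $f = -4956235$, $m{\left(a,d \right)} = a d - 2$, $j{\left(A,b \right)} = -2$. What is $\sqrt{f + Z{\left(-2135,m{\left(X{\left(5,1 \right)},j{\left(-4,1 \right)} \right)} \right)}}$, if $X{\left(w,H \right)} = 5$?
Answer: $\frac{i \sqrt{416820346745}}{290} \approx 2226.3 i$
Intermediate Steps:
$m{\left(a,d \right)} = -2 + a d$
$Z{\left(v,Q \right)} = - \frac{2323}{290} + \frac{v}{580}$ ($Z{\left(v,Q \right)} = -8 + \frac{-6 + v}{304 + 276} = -8 + \frac{-6 + v}{580} = -8 + \left(-6 + v\right) \frac{1}{580} = -8 + \left(- \frac{3}{290} + \frac{v}{580}\right) = - \frac{2323}{290} + \frac{v}{580}$)
$\sqrt{f + Z{\left(-2135,m{\left(X{\left(5,1 \right)},j{\left(-4,1 \right)} \right)} \right)}} = \sqrt{-4956235 + \left(- \frac{2323}{290} + \frac{1}{580} \left(-2135\right)\right)} = \sqrt{-4956235 - \frac{6781}{580}} = \sqrt{- \frac{2874623081}{580}} = \frac{i \sqrt{416820346745}}{290}$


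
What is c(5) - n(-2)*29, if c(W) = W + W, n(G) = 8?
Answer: -222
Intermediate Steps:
c(W) = 2*W
c(5) - n(-2)*29 = 2*5 - 1*8*29 = 10 - 8*29 = 10 - 232 = -222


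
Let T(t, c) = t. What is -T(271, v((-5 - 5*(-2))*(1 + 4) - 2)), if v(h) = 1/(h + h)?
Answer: -271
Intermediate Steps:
v(h) = 1/(2*h)
-T(271, v((-5 - 5*(-2))*(1 + 4) - 2)) = -1*271 = -271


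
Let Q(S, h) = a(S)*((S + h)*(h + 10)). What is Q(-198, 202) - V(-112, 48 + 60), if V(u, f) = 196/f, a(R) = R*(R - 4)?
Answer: 915748367/27 ≈ 3.3917e+7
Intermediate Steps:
a(R) = R*(-4 + R)
Q(S, h) = S*(-4 + S)*(10 + h)*(S + h) (Q(S, h) = (S*(-4 + S))*((S + h)*(h + 10)) = (S*(-4 + S))*((S + h)*(10 + h)) = (S*(-4 + S))*((10 + h)*(S + h)) = S*(-4 + S)*(10 + h)*(S + h))
Q(-198, 202) - V(-112, 48 + 60) = -198*(-4 - 198)*(202² + 10*(-198) + 10*202 - 198*202) - 196/(48 + 60) = -198*(-202)*(40804 - 1980 + 2020 - 39996) - 196/108 = -198*(-202)*848 - 196/108 = 33916608 - 1*49/27 = 33916608 - 49/27 = 915748367/27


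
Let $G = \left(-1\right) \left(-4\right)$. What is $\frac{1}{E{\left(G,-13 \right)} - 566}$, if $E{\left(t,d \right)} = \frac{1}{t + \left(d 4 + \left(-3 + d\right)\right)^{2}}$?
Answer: $- \frac{4628}{2619447} \approx -0.0017668$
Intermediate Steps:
$G = 4$
$E{\left(t,d \right)} = \frac{1}{t + \left(-3 + 5 d\right)^{2}}$ ($E{\left(t,d \right)} = \frac{1}{t + \left(4 d + \left(-3 + d\right)\right)^{2}} = \frac{1}{t + \left(-3 + 5 d\right)^{2}}$)
$\frac{1}{E{\left(G,-13 \right)} - 566} = \frac{1}{\frac{1}{4 + \left(-3 + 5 \left(-13\right)\right)^{2}} - 566} = \frac{1}{\frac{1}{4 + \left(-3 - 65\right)^{2}} - 566} = \frac{1}{\frac{1}{4 + \left(-68\right)^{2}} - 566} = \frac{1}{\frac{1}{4 + 4624} - 566} = \frac{1}{\frac{1}{4628} - 566} = \frac{1}{- \frac{2619447}{4628}} = - \frac{4628}{2619447}$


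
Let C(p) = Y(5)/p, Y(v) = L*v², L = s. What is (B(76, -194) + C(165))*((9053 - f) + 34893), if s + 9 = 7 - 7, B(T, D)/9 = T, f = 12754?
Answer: 234220728/11 ≈ 2.1293e+7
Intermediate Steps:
B(T, D) = 9*T
s = -9 (s = -9 + (7 - 7) = -9 + 0 = -9)
L = -9
Y(v) = -9*v²
C(p) = -225/p (C(p) = (-9*5²)/p = (-9*25)/p = -225/p)
(B(76, -194) + C(165))*((9053 - f) + 34893) = (9*76 - 225/165)*((9053 - 1*12754) + 34893) = (684 - 225*1/165)*((9053 - 12754) + 34893) = (684 - 15/11)*(-3701 + 34893) = (7509/11)*31192 = 234220728/11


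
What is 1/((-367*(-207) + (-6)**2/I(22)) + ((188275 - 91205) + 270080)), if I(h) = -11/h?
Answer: 1/443047 ≈ 2.2571e-6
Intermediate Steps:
1/((-367*(-207) + (-6)**2/I(22)) + ((188275 - 91205) + 270080)) = 1/((-367*(-207) + (-6)**2/((-11/22))) + ((188275 - 91205) + 270080)) = 1/((75969 + 36/((-11*1/22))) + (97070 + 270080)) = 1/((75969 + 36/(-1/2)) + 367150) = 1/((75969 + 36*(-2)) + 367150) = 1/((75969 - 72) + 367150) = 1/(75897 + 367150) = 1/443047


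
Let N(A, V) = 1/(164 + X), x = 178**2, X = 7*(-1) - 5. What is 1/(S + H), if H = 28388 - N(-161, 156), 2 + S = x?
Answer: 152/9130639 ≈ 1.6647e-5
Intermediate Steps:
X = -12 (X = -7 - 5 = -12)
x = 31684
S = 31682 (S = -2 + 31684 = 31682)
N(A, V) = 1/152 (N(A, V) = 1/(164 - 12) = 1/152)
H = 4314975/152 (H = 28388 - 1*1/152 = 28388 - 1/152 = 4314975/152 ≈ 28388.)
1/(S + H) = 1/(31682 + 4314975/152) = 1/(9130639/152) = 152/9130639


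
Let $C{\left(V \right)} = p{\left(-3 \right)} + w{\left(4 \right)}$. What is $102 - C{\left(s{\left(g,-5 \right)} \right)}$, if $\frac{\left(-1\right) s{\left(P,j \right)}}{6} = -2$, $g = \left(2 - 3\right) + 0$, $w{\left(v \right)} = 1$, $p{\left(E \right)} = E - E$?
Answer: $101$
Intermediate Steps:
$p{\left(E \right)} = 0$
$g = -1$ ($g = -1 + 0 = -1$)
$s{\left(P,j \right)} = 12$ ($s{\left(P,j \right)} = \left(-6\right) \left(-2\right) = 12$)
$C{\left(V \right)} = 1$ ($C{\left(V \right)} = 0 + 1 = 1$)
$102 - C{\left(s{\left(g,-5 \right)} \right)} = 102 - 1 = 101$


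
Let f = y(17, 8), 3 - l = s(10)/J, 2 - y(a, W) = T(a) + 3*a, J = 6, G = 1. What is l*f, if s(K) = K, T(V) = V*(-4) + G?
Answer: 24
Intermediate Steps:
T(V) = 1 - 4*V (T(V) = V*(-4) + 1 = -4*V + 1 = 1 - 4*V)
y(a, W) = 1 + a (y(a, W) = 2 - ((1 - 4*a) + 3*a) = 2 - (1 - a) = 2 + (-1 + a) = 1 + a)
l = 4/3 (l = 3 - 10/6 = 3 - 1*5/3 = 3 - 5/3 = 4/3 ≈ 1.3333)
f = 18 (f = 1 + 17 = 18)
l*f = (4/3)*18 = 24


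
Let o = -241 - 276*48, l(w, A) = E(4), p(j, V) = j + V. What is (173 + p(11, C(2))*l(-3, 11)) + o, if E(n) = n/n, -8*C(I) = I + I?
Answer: -26611/2 ≈ -13306.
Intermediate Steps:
C(I) = -I/4 (C(I) = -(I + I)/8 = -I/4)
E(n) = 1
p(j, V) = V + j
l(w, A) = 1
o = -13489 (o = -241 - 13248 = -13489)
(173 + p(11, C(2))*l(-3, 11)) + o = (173 + (-¼*2 + 11)*1) - 13489 = (173 + (-½ + 11)*1) - 13489 = (173 + (21/2)*1) - 13489 = (173 + 21/2) - 13489 = 367/2 - 13489 = -26611/2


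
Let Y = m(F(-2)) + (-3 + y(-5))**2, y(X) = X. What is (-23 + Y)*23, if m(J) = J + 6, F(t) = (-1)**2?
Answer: 1104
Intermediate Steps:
F(t) = 1
m(J) = 6 + J
Y = 71 (Y = (6 + 1) + (-3 - 5)**2 = 7 + (-8)**2 = 7 + 64 = 71)
(-23 + Y)*23 = (-23 + 71)*23 = 48*23 = 1104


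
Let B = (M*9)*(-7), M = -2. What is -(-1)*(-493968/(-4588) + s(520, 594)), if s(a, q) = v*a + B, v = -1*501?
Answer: -298548426/1147 ≈ -2.6029e+5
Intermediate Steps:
B = 126 (B = -2*9*(-7) = -18*(-7) = 126)
v = -501
s(a, q) = 126 - 501*a (s(a, q) = -501*a + 126 = 126 - 501*a)
-(-1)*(-493968/(-4588) + s(520, 594)) = -(-1)*(-493968/(-4588) + (126 - 501*520)) = -(-1)*(-493968*(-1/4588) + (126 - 260520)) = -(-1)*(123492/1147 - 260394) = -(-1)*(-298548426)/1147 = -1*298548426/1147 = -298548426/1147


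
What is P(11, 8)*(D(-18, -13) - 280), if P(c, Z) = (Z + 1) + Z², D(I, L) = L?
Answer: -21389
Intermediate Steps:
P(c, Z) = 1 + Z + Z² (P(c, Z) = (1 + Z) + Z² = 1 + Z + Z²)
P(11, 8)*(D(-18, -13) - 280) = (1 + 8 + 8²)*(-13 - 280) = (1 + 8 + 64)*(-293) = 73*(-293) = -21389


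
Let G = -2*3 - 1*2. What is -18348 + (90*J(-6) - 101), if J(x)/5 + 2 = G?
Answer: -22949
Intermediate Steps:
G = -8 (G = -6 - 2 = -8)
J(x) = -50 (J(x) = -10 + 5*(-8) = -10 - 40 = -50)
-18348 + (90*J(-6) - 101) = -18348 + (90*(-50) - 101) = -18348 + (-4500 - 101) = -18348 - 4601 = -22949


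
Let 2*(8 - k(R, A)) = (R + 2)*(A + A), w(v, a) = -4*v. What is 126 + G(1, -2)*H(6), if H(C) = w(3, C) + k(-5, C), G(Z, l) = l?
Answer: 98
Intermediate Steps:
k(R, A) = 8 - A*(2 + R) (k(R, A) = 8 - (R + 2)*(A + A)/2 = 8 - (2 + R)*2*A/2 = 8 - A*(2 + R))
H(C) = -4 + 3*C (H(C) = -4*3 + (8 - 2*C - 1*C*(-5)) = -12 + (8 - 2*C + 5*C) = -12 + (8 + 3*C) = -4 + 3*C)
126 + G(1, -2)*H(6) = 126 - 2*(-4 + 3*6) = 126 - 2*(-4 + 18) = 126 - 2*14 = 126 - 28 = 98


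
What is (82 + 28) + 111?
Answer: 221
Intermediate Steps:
(82 + 28) + 111 = 110 + 111 = 221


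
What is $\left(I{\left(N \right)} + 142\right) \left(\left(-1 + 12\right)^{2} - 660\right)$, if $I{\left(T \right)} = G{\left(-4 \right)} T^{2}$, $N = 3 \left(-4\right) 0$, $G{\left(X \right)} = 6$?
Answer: $-76538$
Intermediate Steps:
$N = 0$ ($N = \left(-12\right) 0 = 0$)
$I{\left(T \right)} = 6 T^{2}$
$\left(I{\left(N \right)} + 142\right) \left(\left(-1 + 12\right)^{2} - 660\right) = \left(6 \cdot 0^{2} + 142\right) \left(\left(-1 + 12\right)^{2} - 660\right) = \left(6 \cdot 0 + 142\right) \left(11^{2} - 660\right) = \left(0 + 142\right) \left(121 - 660\right) = 142 \left(-539\right) = -76538$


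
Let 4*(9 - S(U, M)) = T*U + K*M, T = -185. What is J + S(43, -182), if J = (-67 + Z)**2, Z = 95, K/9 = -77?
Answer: -114999/4 ≈ -28750.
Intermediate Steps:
K = -693 (K = 9*(-77) = -693)
J = 784 (J = (-67 + 95)**2 = 28**2 = 784)
S(U, M) = 9 + 185*U/4 + 693*M/4 (S(U, M) = 9 - (-185*U - 693*M)/4 = 9 - (-693*M - 185*U)/4 = 9 + (185*U/4 + 693*M/4) = 9 + 185*U/4 + 693*M/4)
J + S(43, -182) = 784 + (9 + (185/4)*43 + (693/4)*(-182)) = 784 + (9 + 7955/4 - 63063/2) = 784 - 118135/4 = -114999/4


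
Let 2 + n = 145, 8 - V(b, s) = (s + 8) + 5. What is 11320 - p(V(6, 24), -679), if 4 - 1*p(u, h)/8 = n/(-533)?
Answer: 462720/41 ≈ 11286.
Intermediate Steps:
V(b, s) = -5 - s (V(b, s) = 8 - ((s + 8) + 5) = 8 - ((8 + s) + 5) = 8 - (13 + s) = 8 + (-13 - s) = -5 - s)
n = 143 (n = -2 + 145 = 143)
p(u, h) = 1400/41 (p(u, h) = 32 - 1144/(-533) = 32 - 1144*(-1)/533 = 32 - 8*(-11/41) = 32 + 88/41 = 1400/41)
11320 - p(V(6, 24), -679) = 11320 - 1*1400/41 = 11320 - 1400/41 = 462720/41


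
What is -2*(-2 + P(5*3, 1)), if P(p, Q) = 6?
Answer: -8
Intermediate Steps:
-2*(-2 + P(5*3, 1)) = -2*(-2 + 6) = -2*4 = -8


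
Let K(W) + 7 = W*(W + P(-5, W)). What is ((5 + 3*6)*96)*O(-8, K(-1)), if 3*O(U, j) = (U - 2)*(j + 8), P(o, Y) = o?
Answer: -51520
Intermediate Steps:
K(W) = -7 + W*(-5 + W) (K(W) = -7 + W*(W - 5) = -7 + W*(-5 + W))
O(U, j) = (-2 + U)*(8 + j)/3 (O(U, j) = ((U - 2)*(j + 8))/3 = ((-2 + U)*(8 + j))/3 = (-2 + U)*(8 + j)/3)
((5 + 3*6)*96)*O(-8, K(-1)) = ((5 + 3*6)*96)*(-16/3 - 2*(-7 + (-1)² - 5*(-1))/3 + (8/3)*(-8) + (⅓)*(-8)*(-7 + (-1)² - 5*(-1))) = ((5 + 18)*96)*(-16/3 - 2*(-7 + 1 + 5)/3 - 64/3 + (⅓)*(-8)*(-7 + 1 + 5)) = (23*96)*(-16/3 - ⅔*(-1) - 64/3 + (⅓)*(-8)*(-1)) = 2208*(-16/3 + ⅔ - 64/3 + 8/3) = 2208*(-70/3) = -51520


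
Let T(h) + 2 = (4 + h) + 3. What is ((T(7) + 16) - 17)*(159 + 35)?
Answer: 2134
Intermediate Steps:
T(h) = 5 + h (T(h) = -2 + ((4 + h) + 3) = -2 + (7 + h) = 5 + h)
((T(7) + 16) - 17)*(159 + 35) = (((5 + 7) + 16) - 17)*(159 + 35) = ((12 + 16) - 17)*194 = (28 - 17)*194 = 11*194 = 2134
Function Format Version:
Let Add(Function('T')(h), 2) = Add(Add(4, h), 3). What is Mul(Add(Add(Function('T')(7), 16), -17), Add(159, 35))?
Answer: 2134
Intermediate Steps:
Function('T')(h) = Add(5, h) (Function('T')(h) = Add(-2, Add(Add(4, h), 3)) = Add(-2, Add(7, h)) = Add(5, h))
Mul(Add(Add(Function('T')(7), 16), -17), Add(159, 35)) = Mul(Add(Add(Add(5, 7), 16), -17), Add(159, 35)) = Mul(Add(Add(12, 16), -17), 194) = Mul(Add(28, -17), 194) = Mul(11, 194) = 2134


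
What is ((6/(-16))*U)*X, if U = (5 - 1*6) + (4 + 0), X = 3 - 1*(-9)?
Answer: -27/2 ≈ -13.500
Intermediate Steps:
X = 12 (X = 3 + 9 = 12)
U = 3 (U = (5 - 6) + 4 = -1 + 4 = 3)
((6/(-16))*U)*X = ((6/(-16))*3)*12 = ((6*(-1/16))*3)*12 = -3/8*3*12 = -9/8*12 = -27/2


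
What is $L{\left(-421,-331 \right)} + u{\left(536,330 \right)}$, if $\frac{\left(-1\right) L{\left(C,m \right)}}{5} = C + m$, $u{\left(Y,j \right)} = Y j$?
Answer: $180640$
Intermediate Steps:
$L{\left(C,m \right)} = - 5 C - 5 m$ ($L{\left(C,m \right)} = - 5 \left(C + m\right) = - 5 C - 5 m$)
$L{\left(-421,-331 \right)} + u{\left(536,330 \right)} = \left(\left(-5\right) \left(-421\right) - -1655\right) + 536 \cdot 330 = \left(2105 + 1655\right) + 176880 = 3760 + 176880 = 180640$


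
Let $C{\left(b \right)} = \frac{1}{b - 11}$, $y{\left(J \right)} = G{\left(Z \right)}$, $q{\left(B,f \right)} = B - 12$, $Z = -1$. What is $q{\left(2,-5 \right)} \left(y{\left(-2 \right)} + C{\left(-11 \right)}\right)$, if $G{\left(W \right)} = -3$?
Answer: $\frac{335}{11} \approx 30.455$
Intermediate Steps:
$q{\left(B,f \right)} = -12 + B$
$y{\left(J \right)} = -3$
$C{\left(b \right)} = \frac{1}{-11 + b}$
$q{\left(2,-5 \right)} \left(y{\left(-2 \right)} + C{\left(-11 \right)}\right) = \left(-12 + 2\right) \left(-3 + \frac{1}{-11 - 11}\right) = - 10 \left(-3 + \frac{1}{-22}\right) = - 10 \left(-3 - \frac{1}{22}\right) = \left(-10\right) \left(- \frac{67}{22}\right) = \frac{335}{11}$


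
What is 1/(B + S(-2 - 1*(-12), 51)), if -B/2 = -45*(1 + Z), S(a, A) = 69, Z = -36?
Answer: -1/3081 ≈ -0.00032457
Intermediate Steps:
B = -3150 (B = -(-90)*(1 - 36) = -(-90)*(-35) = -2*1575 = -3150)
1/(B + S(-2 - 1*(-12), 51)) = 1/(-3150 + 69) = 1/(-3081) = -1/3081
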